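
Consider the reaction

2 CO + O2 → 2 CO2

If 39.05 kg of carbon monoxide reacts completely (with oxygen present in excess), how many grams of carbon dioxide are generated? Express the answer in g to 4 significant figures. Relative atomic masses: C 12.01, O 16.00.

61360 g

M(CO) = 12.01 + 16.00 = 28.01 g/mol.
M(CO2) = 12.01 + 2(16.00) = 44.01 g/mol.
Convert: 39.05 kg = 39050 g.
n(CO) = 39050 g / 28.01 g/mol = 1394.1 mol.
From the equation the CO:CO2 mole ratio is 2:2, so n(CO2) = 1394.1 × 2/2 = 1394.1 mol.
Mass of CO2 = 1394.1 mol × 44.01 g/mol = 61356 g.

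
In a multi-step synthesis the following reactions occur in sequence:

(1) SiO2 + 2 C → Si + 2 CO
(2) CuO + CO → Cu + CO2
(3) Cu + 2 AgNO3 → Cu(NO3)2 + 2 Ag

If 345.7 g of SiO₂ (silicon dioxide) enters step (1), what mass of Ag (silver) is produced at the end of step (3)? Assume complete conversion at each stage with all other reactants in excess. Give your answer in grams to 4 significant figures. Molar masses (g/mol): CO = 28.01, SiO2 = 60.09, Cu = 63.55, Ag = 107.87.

n(SiO2) = 345.7 / 60.09 = 5.7530 mol.
Reaction (1): SiO2→CO ratio 1:2 ⇒ n(CO) = 11.506 mol.
Reaction (2): CO→Cu ratio 1:1 ⇒ n(Cu) = 11.506 mol.
Reaction (3): Cu→Ag ratio 1:2 ⇒ n(Ag) = 23.012 mol.
Mass of Ag = 23.012 × 107.87 = 2482.3 g.

2482 g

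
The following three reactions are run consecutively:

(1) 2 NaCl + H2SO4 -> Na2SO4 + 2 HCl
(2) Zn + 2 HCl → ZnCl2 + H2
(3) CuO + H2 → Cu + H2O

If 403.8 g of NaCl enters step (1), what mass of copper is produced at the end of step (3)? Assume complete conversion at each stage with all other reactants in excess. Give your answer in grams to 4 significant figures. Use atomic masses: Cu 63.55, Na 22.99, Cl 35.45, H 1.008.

219.6 g

M(NaCl) = 22.99 + 35.45 = 58.44 g/mol.
M(Cu) = 63.55 g/mol.
n(NaCl) = 403.8 / 58.44 = 6.9097 mol.
Reaction (1): NaCl→HCl ratio 2:2 ⇒ n(HCl) = 6.9097 mol.
Reaction (2): HCl→H2 ratio 2:1 ⇒ n(H2) = 3.4548 mol.
Reaction (3): H2→Cu ratio 1:1 ⇒ n(Cu) = 3.4548 mol.
Mass of Cu = 3.4548 × 63.55 = 219.55 g.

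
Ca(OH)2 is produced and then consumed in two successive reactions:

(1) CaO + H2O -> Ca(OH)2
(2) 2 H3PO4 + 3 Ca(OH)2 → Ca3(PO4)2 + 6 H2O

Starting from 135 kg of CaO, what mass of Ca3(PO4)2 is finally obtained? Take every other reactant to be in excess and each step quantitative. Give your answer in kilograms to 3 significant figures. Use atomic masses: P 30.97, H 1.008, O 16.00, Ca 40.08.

M(CaO) = 40.08 + 16.00 = 56.08 g/mol.
M(Ca3(PO4)2) = 3(40.08) + 2(30.97) + 8(16.00) = 310.18 g/mol.
135 kg = 135000 g.
n(CaO) = 135000 / 56.08 = 2407 mol.
Step 1 gives a 1:1 ratio of CaO to Ca(OH)2, so n(Ca(OH)2) = 2407 mol.
In step 2 the Ca(OH)2:Ca3(PO4)2 ratio is 3:1, so n(Ca3(PO4)2) = 802.4 mol.
Mass of Ca3(PO4)2 = 802.4 × 310.18 = 248900 g = 249 kg.

249 kg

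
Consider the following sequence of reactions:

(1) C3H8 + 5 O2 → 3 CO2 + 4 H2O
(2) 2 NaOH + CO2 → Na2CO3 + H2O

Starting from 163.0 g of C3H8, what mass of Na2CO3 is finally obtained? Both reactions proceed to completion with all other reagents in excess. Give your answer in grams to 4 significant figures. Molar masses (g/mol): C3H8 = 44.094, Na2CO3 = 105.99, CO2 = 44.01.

n(C3H8) = 163.00 / 44.094 = 3.6966 mol.
Step 1 gives a 1:3 ratio of C3H8 to CO2, so n(CO2) = 11.090 mol.
In step 2 the CO2:Na2CO3 ratio is 1:1, so n(Na2CO3) = 11.090 mol.
Mass of Na2CO3 = 11.090 × 105.99 = 1175.4 g.

1175 g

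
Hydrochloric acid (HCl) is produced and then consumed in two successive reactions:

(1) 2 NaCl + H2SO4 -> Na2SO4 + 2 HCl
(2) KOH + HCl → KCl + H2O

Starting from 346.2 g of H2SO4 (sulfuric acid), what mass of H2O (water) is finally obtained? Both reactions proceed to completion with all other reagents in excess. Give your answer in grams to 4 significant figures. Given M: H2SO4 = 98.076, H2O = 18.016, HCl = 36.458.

n(H2SO4) = 346.20 / 98.076 = 3.5299 mol.
Step 1 gives a 1:2 ratio of H2SO4 to HCl, so n(HCl) = 7.0598 mol.
In step 2 the HCl:H2O ratio is 1:1, so n(H2O) = 7.0598 mol.
Mass of H2O = 7.0598 × 18.016 = 127.19 g.

127.2 g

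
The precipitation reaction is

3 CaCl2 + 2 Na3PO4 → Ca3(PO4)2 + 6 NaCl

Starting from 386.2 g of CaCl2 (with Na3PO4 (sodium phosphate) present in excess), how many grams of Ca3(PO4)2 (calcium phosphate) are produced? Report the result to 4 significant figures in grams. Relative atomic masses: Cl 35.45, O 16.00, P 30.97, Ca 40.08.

M(CaCl2) = 40.08 + 2(35.45) = 110.98 g/mol.
M(Ca3(PO4)2) = 3(40.08) + 2(30.97) + 8(16.00) = 310.18 g/mol.
n(CaCl2) = 386.20 g / 110.98 g/mol = 3.4799 mol.
From the equation the CaCl2:Ca3(PO4)2 mole ratio is 3:1, so n(Ca3(PO4)2) = 3.4799 × 1/3 = 1.1600 mol.
Mass of Ca3(PO4)2 = 1.1600 mol × 310.18 g/mol = 359.80 g.

359.8 g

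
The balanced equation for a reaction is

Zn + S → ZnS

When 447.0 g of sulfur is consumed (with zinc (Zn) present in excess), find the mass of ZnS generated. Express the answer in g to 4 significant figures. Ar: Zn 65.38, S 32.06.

1359 g

M(S) = 32.06 g/mol.
M(ZnS) = 65.38 + 32.06 = 97.44 g/mol.
n(S) = 447.00 g / 32.06 g/mol = 13.943 mol.
From the equation the S:ZnS mole ratio is 1:1, so n(ZnS) = 13.943 × 1/1 = 13.943 mol.
Mass of ZnS = 13.943 mol × 97.44 g/mol = 1358.6 g.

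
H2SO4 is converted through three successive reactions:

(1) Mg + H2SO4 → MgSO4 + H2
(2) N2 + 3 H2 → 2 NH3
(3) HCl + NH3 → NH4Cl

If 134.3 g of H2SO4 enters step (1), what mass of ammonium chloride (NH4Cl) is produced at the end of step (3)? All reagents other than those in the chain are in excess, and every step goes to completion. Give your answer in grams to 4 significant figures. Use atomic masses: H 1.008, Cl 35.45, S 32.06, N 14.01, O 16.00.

M(H2SO4) = 2(1.008) + 32.06 + 4(16.00) = 98.076 g/mol.
M(NH4Cl) = 14.01 + 4(1.008) + 35.45 = 53.492 g/mol.
n(H2SO4) = 134.3 / 98.076 = 1.3693 mol.
Reaction (1): H2SO4→H2 ratio 1:1 ⇒ n(H2) = 1.3693 mol.
Reaction (2): H2→NH3 ratio 3:2 ⇒ n(NH3) = 0.91290 mol.
Reaction (3): NH3→NH4Cl ratio 1:1 ⇒ n(NH4Cl) = 0.91290 mol.
Mass of NH4Cl = 0.91290 × 53.492 = 48.833 g.

48.83 g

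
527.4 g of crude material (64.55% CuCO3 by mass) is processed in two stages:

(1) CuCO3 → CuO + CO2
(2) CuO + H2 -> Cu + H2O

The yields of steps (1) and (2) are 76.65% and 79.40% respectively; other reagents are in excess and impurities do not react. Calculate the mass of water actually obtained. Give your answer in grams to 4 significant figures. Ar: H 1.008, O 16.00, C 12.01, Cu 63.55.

Pure CuCO3 = 527.4 × 0.6455 = 340.44 g.
M(CuCO3) = 63.55 + 12.01 + 3(16.00) = 123.56 g/mol.
M(H2O) = 2(1.008) + 16.00 = 18.016 g/mol.
n(CuCO3) = 340.44 / 123.56 = 2.7552 mol.
Step 1 (CuCO3:CuO = 1:1): theoretical n(CuO) = 2.7552 mol; at 76.65% yield, n(CuO) = 2.1119 mol.
Step 2 (CuO:H2O = 1:1): theoretical n(H2O) = 2.1119 mol, so theoretical mass = 2.1119 × 18.016 = 38.048 g.
At 79.40% yield, actual mass of H2O = 38.048 × 0.7940 = 30.210 g.

30.21 g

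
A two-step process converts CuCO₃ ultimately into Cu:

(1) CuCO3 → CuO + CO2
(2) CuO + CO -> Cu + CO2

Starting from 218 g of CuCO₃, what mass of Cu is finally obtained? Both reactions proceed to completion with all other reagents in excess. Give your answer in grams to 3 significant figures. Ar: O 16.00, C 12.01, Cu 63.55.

M(CuCO3) = 63.55 + 12.01 + 3(16.00) = 123.56 g/mol.
M(Cu) = 63.55 g/mol.
n(CuCO3) = 218.0 / 123.56 = 1.764 mol.
Step 1 gives a 1:1 ratio of CuCO3 to CuO, so n(CuO) = 1.764 mol.
In step 2 the CuO:Cu ratio is 1:1, so n(Cu) = 1.764 mol.
Mass of Cu = 1.764 × 63.55 = 112.1 g.

112 g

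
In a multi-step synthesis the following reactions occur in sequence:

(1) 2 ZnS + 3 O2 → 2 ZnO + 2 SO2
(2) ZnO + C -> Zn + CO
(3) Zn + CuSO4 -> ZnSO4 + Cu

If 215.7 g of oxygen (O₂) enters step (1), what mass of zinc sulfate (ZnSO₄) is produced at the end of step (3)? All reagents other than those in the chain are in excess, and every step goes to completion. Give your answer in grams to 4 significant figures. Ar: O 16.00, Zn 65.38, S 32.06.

M(O2) = 2(16.00) = 32.00 g/mol.
M(ZnSO4) = 65.38 + 32.06 + 4(16.00) = 161.44 g/mol.
n(O2) = 215.7 / 32.00 = 6.7406 mol.
Reaction (1): O2→ZnO ratio 3:2 ⇒ n(ZnO) = 4.4937 mol.
Reaction (2): ZnO→Zn ratio 1:1 ⇒ n(Zn) = 4.4937 mol.
Reaction (3): Zn→ZnSO4 ratio 1:1 ⇒ n(ZnSO4) = 4.4937 mol.
Mass of ZnSO4 = 4.4937 × 161.44 = 725.47 g.

725.5 g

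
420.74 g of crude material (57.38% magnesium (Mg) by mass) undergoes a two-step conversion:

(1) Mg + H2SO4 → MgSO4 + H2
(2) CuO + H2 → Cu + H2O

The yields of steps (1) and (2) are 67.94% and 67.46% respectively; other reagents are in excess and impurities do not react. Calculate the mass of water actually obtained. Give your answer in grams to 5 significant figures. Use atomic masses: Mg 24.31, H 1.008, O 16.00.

Pure Mg = 420.74 × 0.5738 = 241.421 g.
M(Mg) = 24.31 g/mol.
M(H2O) = 2(1.008) + 16.00 = 18.016 g/mol.
n(Mg) = 241.421 / 24.31 = 9.93092 mol.
Step 1 (Mg:H2 = 1:1): theoretical n(H2) = 9.93092 mol; at 67.94% yield, n(H2) = 6.74707 mol.
Step 2 (H2:H2O = 1:1): theoretical n(H2O) = 6.74707 mol, so theoretical mass = 6.74707 × 18.016 = 121.555 g.
At 67.46% yield, actual mass of H2O = 121.555 × 0.6746 = 82.0011 g.

82.001 g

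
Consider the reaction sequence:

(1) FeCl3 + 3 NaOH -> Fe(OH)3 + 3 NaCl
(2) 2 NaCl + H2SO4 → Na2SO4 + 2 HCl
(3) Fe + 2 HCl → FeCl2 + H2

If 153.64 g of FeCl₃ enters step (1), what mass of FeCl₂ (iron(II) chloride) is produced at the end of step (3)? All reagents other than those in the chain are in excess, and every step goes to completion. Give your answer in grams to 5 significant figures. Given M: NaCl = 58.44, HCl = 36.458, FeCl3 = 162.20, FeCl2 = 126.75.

180.09 g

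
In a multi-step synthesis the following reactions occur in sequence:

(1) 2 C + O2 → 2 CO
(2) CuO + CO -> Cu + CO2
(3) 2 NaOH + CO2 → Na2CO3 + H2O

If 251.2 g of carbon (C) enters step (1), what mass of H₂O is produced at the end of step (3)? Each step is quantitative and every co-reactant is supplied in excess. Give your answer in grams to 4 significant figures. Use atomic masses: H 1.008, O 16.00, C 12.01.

M(C) = 12.01 g/mol.
M(H2O) = 2(1.008) + 16.00 = 18.016 g/mol.
n(C) = 251.2 / 12.01 = 20.916 mol.
Reaction (1): C→CO ratio 2:2 ⇒ n(CO) = 20.916 mol.
Reaction (2): CO→CO2 ratio 1:1 ⇒ n(CO2) = 20.916 mol.
Reaction (3): CO2→H2O ratio 1:1 ⇒ n(H2O) = 20.916 mol.
Mass of H2O = 20.916 × 18.016 = 376.82 g.

376.8 g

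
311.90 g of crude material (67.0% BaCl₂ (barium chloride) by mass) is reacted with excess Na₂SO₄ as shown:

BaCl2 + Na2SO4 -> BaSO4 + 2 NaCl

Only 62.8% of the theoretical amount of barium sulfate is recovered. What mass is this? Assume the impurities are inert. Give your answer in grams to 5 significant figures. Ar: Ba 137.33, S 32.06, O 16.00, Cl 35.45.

Pure BaCl2 available = 311.90 g × 0.670 = 208.973 g.
M(BaCl2) = 137.33 + 2(35.45) = 208.23 g/mol.
M(BaSO4) = 137.33 + 32.06 + 4(16.00) = 233.39 g/mol.
n(BaCl2) = 208.973 g / 208.23 g/mol = 1.00357 mol.
From the equation the BaCl2:BaSO4 mole ratio is 1:1, so n(BaSO4) = 1.00357 × 1/1 = 1.00357 mol.
Mass of BaSO4 = 1.00357 mol × 233.39 g/mol = 234.223 g.
Actual mass collected = 234.223 g × 0.628 = 147.092 g.

147.09 g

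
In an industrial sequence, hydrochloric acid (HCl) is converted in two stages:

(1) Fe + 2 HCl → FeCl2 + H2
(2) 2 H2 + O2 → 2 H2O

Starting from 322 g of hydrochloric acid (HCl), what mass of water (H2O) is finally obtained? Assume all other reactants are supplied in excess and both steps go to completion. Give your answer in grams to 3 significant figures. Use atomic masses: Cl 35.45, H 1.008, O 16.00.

79.6 g

M(HCl) = 1.008 + 35.45 = 36.458 g/mol.
M(H2O) = 2(1.008) + 16.00 = 18.016 g/mol.
n(HCl) = 322.0 / 36.458 = 8.832 mol.
Step 1 gives a 2:1 ratio of HCl to H2, so n(H2) = 4.416 mol.
In step 2 the H2:H2O ratio is 2:2, so n(H2O) = 4.416 mol.
Mass of H2O = 4.416 × 18.016 = 79.56 g.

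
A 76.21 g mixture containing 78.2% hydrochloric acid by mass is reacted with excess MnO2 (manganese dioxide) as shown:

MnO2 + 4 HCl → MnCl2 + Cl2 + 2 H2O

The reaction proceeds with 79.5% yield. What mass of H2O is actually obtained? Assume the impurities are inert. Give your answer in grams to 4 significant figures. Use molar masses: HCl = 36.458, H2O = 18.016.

11.71 g

Pure HCl available = 76.21 g × 0.782 = 59.596 g.
n(HCl) = 59.596 g / 36.458 g/mol = 1.6347 mol.
From the equation the HCl:H2O mole ratio is 4:2, so n(H2O) = 1.6347 × 2/4 = 0.81733 mol.
Mass of H2O = 0.81733 mol × 18.016 g/mol = 14.725 g.
Actual mass collected = 14.725 g × 0.795 = 11.706 g.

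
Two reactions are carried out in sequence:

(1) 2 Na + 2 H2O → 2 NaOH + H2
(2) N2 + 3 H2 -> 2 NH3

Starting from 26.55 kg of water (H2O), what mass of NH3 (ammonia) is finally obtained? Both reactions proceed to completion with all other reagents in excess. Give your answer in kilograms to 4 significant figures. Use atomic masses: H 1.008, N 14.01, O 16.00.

8.368 kg

M(H2O) = 2(1.008) + 16.00 = 18.016 g/mol.
M(NH3) = 14.01 + 3(1.008) = 17.034 g/mol.
26.55 kg = 26550 g.
n(H2O) = 26550 / 18.016 = 1473.7 mol.
Step 1 gives a 2:1 ratio of H2O to H2, so n(H2) = 736.85 mol.
In step 2 the H2:NH3 ratio is 3:2, so n(NH3) = 491.23 mol.
Mass of NH3 = 491.23 × 17.034 = 8367.6 g = 8.368 kg.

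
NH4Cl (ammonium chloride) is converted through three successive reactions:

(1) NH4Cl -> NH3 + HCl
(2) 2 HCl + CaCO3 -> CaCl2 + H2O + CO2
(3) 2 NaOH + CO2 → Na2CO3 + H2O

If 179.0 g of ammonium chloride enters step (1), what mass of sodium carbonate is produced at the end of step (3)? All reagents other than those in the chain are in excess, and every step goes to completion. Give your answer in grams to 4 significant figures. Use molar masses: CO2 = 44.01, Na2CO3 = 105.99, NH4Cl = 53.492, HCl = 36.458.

177.3 g

n(NH4Cl) = 179.0 / 53.492 = 3.3463 mol.
Reaction (1): NH4Cl→HCl ratio 1:1 ⇒ n(HCl) = 3.3463 mol.
Reaction (2): HCl→CO2 ratio 2:1 ⇒ n(CO2) = 1.6731 mol.
Reaction (3): CO2→Na2CO3 ratio 1:1 ⇒ n(Na2CO3) = 1.6731 mol.
Mass of Na2CO3 = 1.6731 × 105.99 = 177.34 g.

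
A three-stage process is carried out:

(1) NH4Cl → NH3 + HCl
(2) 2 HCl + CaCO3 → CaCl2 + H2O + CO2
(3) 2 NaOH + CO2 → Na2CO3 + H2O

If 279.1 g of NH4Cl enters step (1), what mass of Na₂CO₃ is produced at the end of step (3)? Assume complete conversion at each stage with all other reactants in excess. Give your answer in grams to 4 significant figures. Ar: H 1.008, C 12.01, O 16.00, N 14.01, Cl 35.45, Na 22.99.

276.5 g

M(NH4Cl) = 14.01 + 4(1.008) + 35.45 = 53.492 g/mol.
M(Na2CO3) = 2(22.99) + 12.01 + 3(16.00) = 105.99 g/mol.
n(NH4Cl) = 279.1 / 53.492 = 5.2176 mol.
Reaction (1): NH4Cl→HCl ratio 1:1 ⇒ n(HCl) = 5.2176 mol.
Reaction (2): HCl→CO2 ratio 2:1 ⇒ n(CO2) = 2.6088 mol.
Reaction (3): CO2→Na2CO3 ratio 1:1 ⇒ n(Na2CO3) = 2.6088 mol.
Mass of Na2CO3 = 2.6088 × 105.99 = 276.51 g.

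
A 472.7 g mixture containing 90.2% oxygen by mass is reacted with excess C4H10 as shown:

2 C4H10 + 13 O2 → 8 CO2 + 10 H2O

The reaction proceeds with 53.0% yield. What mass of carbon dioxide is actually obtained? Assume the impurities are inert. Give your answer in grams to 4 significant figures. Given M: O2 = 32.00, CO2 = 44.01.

Pure O2 available = 472.7 g × 0.902 = 426.38 g.
n(O2) = 426.38 g / 32.00 g/mol = 13.324 mol.
From the equation the O2:CO2 mole ratio is 13:8, so n(CO2) = 13.324 × 8/13 = 8.1995 mol.
Mass of CO2 = 8.1995 mol × 44.01 g/mol = 360.86 g.
Actual mass collected = 360.86 g × 0.530 = 191.26 g.

191.3 g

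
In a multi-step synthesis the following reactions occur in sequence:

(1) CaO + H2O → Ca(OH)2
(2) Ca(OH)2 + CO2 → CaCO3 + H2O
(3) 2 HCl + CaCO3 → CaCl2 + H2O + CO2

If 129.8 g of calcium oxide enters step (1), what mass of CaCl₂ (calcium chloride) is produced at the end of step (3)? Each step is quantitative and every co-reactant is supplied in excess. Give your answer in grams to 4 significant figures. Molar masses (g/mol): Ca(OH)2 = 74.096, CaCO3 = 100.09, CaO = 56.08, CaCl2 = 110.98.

256.9 g

n(CaO) = 129.8 / 56.08 = 2.3146 mol.
Reaction (1): CaO→Ca(OH)2 ratio 1:1 ⇒ n(Ca(OH)2) = 2.3146 mol.
Reaction (2): Ca(OH)2→CaCO3 ratio 1:1 ⇒ n(CaCO3) = 2.3146 mol.
Reaction (3): CaCO3→CaCl2 ratio 1:1 ⇒ n(CaCl2) = 2.3146 mol.
Mass of CaCl2 = 2.3146 × 110.98 = 256.87 g.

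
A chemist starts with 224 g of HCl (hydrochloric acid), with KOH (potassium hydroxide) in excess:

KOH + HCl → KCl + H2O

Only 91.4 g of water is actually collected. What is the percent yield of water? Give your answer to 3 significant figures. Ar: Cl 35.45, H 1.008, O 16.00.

82.6 %

M(HCl) = 1.008 + 35.45 = 36.458 g/mol.
M(H2O) = 2(1.008) + 16.00 = 18.016 g/mol.
n(HCl) = 224.0 g / 36.458 g/mol = 6.144 mol.
From the equation the HCl:H2O mole ratio is 1:1, so n(H2O) = 6.144 × 1/1 = 6.144 mol.
Mass of H2O = 6.144 mol × 18.016 g/mol = 110.7 g.
This is the theoretical yield. Percent yield = 91.4 g / 110.7 g × 100% = 82.57%.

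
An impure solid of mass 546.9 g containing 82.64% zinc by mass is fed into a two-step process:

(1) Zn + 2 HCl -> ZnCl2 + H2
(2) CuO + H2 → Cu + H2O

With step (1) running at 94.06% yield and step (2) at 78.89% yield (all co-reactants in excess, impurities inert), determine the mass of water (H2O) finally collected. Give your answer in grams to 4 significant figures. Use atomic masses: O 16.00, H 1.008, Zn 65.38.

92.41 g

Pure Zn = 546.9 × 0.8264 = 451.96 g.
M(Zn) = 65.38 g/mol.
M(H2O) = 2(1.008) + 16.00 = 18.016 g/mol.
n(Zn) = 451.96 / 65.38 = 6.9128 mol.
Step 1 (Zn:H2 = 1:1): theoretical n(H2) = 6.9128 mol; at 94.06% yield, n(H2) = 6.5022 mol.
Step 2 (H2:H2O = 1:1): theoretical n(H2O) = 6.5022 mol, so theoretical mass = 6.5022 × 18.016 = 117.14 g.
At 78.89% yield, actual mass of H2O = 117.14 × 0.7889 = 92.414 g.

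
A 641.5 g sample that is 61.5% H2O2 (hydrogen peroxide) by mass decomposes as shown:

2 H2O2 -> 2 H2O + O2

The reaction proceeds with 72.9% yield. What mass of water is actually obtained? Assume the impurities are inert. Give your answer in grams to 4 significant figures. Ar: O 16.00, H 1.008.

152.3 g

Pure H2O2 available = 641.5 g × 0.615 = 394.52 g.
M(H2O2) = 2(1.008) + 2(16.00) = 34.016 g/mol.
M(H2O) = 2(1.008) + 16.00 = 18.016 g/mol.
n(H2O2) = 394.52 g / 34.016 g/mol = 11.598 mol.
From the equation the H2O2:H2O mole ratio is 2:2, so n(H2O) = 11.598 × 2/2 = 11.598 mol.
Mass of H2O = 11.598 mol × 18.016 g/mol = 208.95 g.
Actual mass collected = 208.95 g × 0.729 = 152.33 g.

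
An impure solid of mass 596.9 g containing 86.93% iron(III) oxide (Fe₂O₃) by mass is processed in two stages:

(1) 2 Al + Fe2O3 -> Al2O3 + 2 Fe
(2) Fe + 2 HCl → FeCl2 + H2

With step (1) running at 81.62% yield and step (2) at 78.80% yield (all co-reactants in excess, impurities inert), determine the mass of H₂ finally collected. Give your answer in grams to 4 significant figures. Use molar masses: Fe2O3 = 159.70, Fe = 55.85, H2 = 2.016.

Pure Fe2O3 = 596.9 × 0.8693 = 518.89 g.
n(Fe2O3) = 518.89 / 159.70 = 3.2491 mol.
Step 1 (Fe2O3:Fe = 1:2): theoretical n(Fe) = 6.4982 mol; at 81.62% yield, n(Fe) = 5.3039 mol.
Step 2 (Fe:H2 = 1:1): theoretical n(H2) = 5.3039 mol, so theoretical mass = 5.3039 × 2.016 = 10.693 g.
At 78.80% yield, actual mass of H2 = 10.693 × 0.7880 = 8.4258 g.

8.426 g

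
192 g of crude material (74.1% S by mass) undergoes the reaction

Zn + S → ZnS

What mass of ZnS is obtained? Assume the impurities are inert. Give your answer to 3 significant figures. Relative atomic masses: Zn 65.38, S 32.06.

432 g

Mass of pure S = 192 g × 0.741 = 142.3 g.
M(S) = 32.06 g/mol.
M(ZnS) = 65.38 + 32.06 = 97.44 g/mol.
n(S) = 142.3 g / 32.06 g/mol = 4.438 mol.
From the equation the S:ZnS mole ratio is 1:1, so n(ZnS) = 4.438 × 1/1 = 4.438 mol.
Mass of ZnS = 4.438 mol × 97.44 g/mol = 432.4 g.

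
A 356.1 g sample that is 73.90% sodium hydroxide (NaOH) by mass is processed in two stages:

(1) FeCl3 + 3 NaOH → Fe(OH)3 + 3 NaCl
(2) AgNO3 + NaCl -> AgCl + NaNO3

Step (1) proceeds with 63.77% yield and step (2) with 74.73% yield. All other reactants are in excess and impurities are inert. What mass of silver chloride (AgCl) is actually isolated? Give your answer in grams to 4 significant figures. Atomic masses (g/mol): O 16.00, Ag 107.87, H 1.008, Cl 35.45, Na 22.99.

449.4 g

Pure NaOH = 356.1 × 0.7390 = 263.16 g.
M(NaOH) = 22.99 + 16.00 + 1.008 = 39.998 g/mol.
M(AgCl) = 107.87 + 35.45 = 143.32 g/mol.
n(NaOH) = 263.16 / 39.998 = 6.5793 mol.
Step 1 (NaOH:NaCl = 3:3): theoretical n(NaCl) = 6.5793 mol; at 63.77% yield, n(NaCl) = 4.1956 mol.
Step 2 (NaCl:AgCl = 1:1): theoretical n(AgCl) = 4.1956 mol, so theoretical mass = 4.1956 × 143.32 = 601.31 g.
At 74.73% yield, actual mass of AgCl = 601.31 × 0.7473 = 449.36 g.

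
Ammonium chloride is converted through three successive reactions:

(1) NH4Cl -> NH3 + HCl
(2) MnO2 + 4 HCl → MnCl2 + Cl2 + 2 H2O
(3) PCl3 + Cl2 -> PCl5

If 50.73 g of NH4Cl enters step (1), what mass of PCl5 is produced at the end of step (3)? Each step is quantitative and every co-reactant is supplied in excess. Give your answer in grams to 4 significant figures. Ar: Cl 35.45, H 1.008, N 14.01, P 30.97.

49.37 g

M(NH4Cl) = 14.01 + 4(1.008) + 35.45 = 53.492 g/mol.
M(PCl5) = 30.97 + 5(35.45) = 208.22 g/mol.
n(NH4Cl) = 50.73 / 53.492 = 0.94837 mol.
Reaction (1): NH4Cl→HCl ratio 1:1 ⇒ n(HCl) = 0.94837 mol.
Reaction (2): HCl→Cl2 ratio 4:1 ⇒ n(Cl2) = 0.23709 mol.
Reaction (3): Cl2→PCl5 ratio 1:1 ⇒ n(PCl5) = 0.23709 mol.
Mass of PCl5 = 0.23709 × 208.22 = 49.367 g.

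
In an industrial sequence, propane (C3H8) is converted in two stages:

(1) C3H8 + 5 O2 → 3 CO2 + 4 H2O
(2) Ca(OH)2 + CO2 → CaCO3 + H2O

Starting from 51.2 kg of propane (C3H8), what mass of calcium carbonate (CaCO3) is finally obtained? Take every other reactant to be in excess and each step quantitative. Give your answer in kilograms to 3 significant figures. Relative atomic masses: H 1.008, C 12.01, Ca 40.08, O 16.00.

M(C3H8) = 3(12.01) + 8(1.008) = 44.094 g/mol.
M(CaCO3) = 40.08 + 12.01 + 3(16.00) = 100.09 g/mol.
51.2 kg = 51200 g.
n(C3H8) = 51200 / 44.094 = 1161 mol.
Step 1 gives a 1:3 ratio of C3H8 to CO2, so n(CO2) = 3483 mol.
In step 2 the CO2:CaCO3 ratio is 1:1, so n(CaCO3) = 3483 mol.
Mass of CaCO3 = 3483 × 100.09 = 348700 g = 349 kg.

349 kg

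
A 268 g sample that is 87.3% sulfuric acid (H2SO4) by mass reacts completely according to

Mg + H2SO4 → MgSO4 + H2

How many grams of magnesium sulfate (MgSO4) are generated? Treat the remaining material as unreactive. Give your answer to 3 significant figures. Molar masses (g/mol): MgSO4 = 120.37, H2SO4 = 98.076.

287 g

Mass of pure H2SO4 = 268 g × 0.873 = 234.0 g.
n(H2SO4) = 234.0 g / 98.076 g/mol = 2.386 mol.
From the equation the H2SO4:MgSO4 mole ratio is 1:1, so n(MgSO4) = 2.386 × 1/1 = 2.386 mol.
Mass of MgSO4 = 2.386 mol × 120.37 g/mol = 287.1 g.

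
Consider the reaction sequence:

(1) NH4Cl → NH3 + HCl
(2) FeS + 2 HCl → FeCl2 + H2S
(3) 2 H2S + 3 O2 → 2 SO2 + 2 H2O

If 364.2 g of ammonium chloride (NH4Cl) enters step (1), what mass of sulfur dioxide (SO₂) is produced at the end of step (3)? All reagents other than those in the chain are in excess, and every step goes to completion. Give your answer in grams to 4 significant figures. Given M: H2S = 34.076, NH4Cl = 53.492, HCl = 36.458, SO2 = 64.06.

218.1 g

n(NH4Cl) = 364.2 / 53.492 = 6.8085 mol.
Reaction (1): NH4Cl→HCl ratio 1:1 ⇒ n(HCl) = 6.8085 mol.
Reaction (2): HCl→H2S ratio 2:1 ⇒ n(H2S) = 3.4042 mol.
Reaction (3): H2S→SO2 ratio 2:2 ⇒ n(SO2) = 3.4042 mol.
Mass of SO2 = 3.4042 × 64.06 = 218.08 g.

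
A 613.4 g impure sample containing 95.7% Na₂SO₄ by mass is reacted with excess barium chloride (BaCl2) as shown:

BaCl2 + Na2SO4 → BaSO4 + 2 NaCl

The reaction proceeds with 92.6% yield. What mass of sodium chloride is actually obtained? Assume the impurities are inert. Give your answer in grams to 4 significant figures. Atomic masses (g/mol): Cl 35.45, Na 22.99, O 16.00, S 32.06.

447.3 g

Pure Na2SO4 available = 613.4 g × 0.957 = 587.02 g.
M(Na2SO4) = 2(22.99) + 32.06 + 4(16.00) = 142.04 g/mol.
M(NaCl) = 22.99 + 35.45 = 58.44 g/mol.
n(Na2SO4) = 587.02 g / 142.04 g/mol = 4.1328 mol.
From the equation the Na2SO4:NaCl mole ratio is 1:2, so n(NaCl) = 4.1328 × 2/1 = 8.2656 mol.
Mass of NaCl = 8.2656 mol × 58.44 g/mol = 483.04 g.
Actual mass collected = 483.04 g × 0.926 = 447.30 g.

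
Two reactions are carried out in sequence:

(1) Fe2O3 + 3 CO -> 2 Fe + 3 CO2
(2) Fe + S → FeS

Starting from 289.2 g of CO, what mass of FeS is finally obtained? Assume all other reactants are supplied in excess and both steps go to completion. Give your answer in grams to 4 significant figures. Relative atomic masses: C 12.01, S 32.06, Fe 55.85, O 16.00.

605.1 g

M(CO) = 12.01 + 16.00 = 28.01 g/mol.
M(FeS) = 55.85 + 32.06 = 87.91 g/mol.
n(CO) = 289.20 / 28.01 = 10.325 mol.
Step 1 gives a 3:2 ratio of CO to Fe, so n(Fe) = 6.8833 mol.
In step 2 the Fe:FeS ratio is 1:1, so n(FeS) = 6.8833 mol.
Mass of FeS = 6.8833 × 87.91 = 605.11 g.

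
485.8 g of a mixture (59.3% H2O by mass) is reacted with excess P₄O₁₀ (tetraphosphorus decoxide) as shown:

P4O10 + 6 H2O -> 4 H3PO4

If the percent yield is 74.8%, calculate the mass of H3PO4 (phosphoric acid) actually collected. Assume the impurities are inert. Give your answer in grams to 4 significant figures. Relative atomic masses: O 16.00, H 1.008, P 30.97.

781.4 g

Pure H2O available = 485.8 g × 0.593 = 288.08 g.
M(H2O) = 2(1.008) + 16.00 = 18.016 g/mol.
M(H3PO4) = 3(1.008) + 30.97 + 4(16.00) = 97.994 g/mol.
n(H2O) = 288.08 g / 18.016 g/mol = 15.990 mol.
From the equation the H2O:H3PO4 mole ratio is 6:4, so n(H3PO4) = 15.990 × 4/6 = 10.660 mol.
Mass of H3PO4 = 10.660 mol × 97.994 g/mol = 1044.6 g.
Actual mass collected = 1044.6 g × 0.748 = 781.38 g.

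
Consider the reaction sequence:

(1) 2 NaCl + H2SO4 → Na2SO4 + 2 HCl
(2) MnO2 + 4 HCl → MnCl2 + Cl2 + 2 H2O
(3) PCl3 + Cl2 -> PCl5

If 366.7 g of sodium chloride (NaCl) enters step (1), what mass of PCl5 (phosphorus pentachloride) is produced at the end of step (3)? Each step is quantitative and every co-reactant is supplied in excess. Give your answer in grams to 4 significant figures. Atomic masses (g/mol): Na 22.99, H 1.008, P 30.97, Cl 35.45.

326.6 g

M(NaCl) = 22.99 + 35.45 = 58.44 g/mol.
M(PCl5) = 30.97 + 5(35.45) = 208.22 g/mol.
n(NaCl) = 366.7 / 58.44 = 6.2748 mol.
Reaction (1): NaCl→HCl ratio 2:2 ⇒ n(HCl) = 6.2748 mol.
Reaction (2): HCl→Cl2 ratio 4:1 ⇒ n(Cl2) = 1.5687 mol.
Reaction (3): Cl2→PCl5 ratio 1:1 ⇒ n(PCl5) = 1.5687 mol.
Mass of PCl5 = 1.5687 × 208.22 = 326.64 g.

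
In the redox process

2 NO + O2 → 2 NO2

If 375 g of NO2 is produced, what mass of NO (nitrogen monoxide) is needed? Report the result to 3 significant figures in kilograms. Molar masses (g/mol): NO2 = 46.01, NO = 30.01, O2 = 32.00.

n(NO2) = 375.0 g / 46.01 g/mol = 8.150 mol.
From the equation the NO2:NO mole ratio is 2:2, so n(NO) = 8.150 × 2/2 = 8.150 mol.
Mass of NO = 8.150 mol × 30.01 g/mol = 244.6 g.
Converting to kg: 244.6 g = 0.245 kg.

0.245 kg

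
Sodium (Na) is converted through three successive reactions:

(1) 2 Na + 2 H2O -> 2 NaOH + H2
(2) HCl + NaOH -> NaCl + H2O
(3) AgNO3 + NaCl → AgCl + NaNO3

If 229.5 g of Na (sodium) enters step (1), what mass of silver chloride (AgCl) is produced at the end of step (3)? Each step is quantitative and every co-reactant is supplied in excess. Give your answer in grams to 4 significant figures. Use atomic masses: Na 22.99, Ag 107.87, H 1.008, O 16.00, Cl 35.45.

M(Na) = 22.99 g/mol.
M(AgCl) = 107.87 + 35.45 = 143.32 g/mol.
n(Na) = 229.5 / 22.99 = 9.9826 mol.
Reaction (1): Na→NaOH ratio 2:2 ⇒ n(NaOH) = 9.9826 mol.
Reaction (2): NaOH→NaCl ratio 1:1 ⇒ n(NaCl) = 9.9826 mol.
Reaction (3): NaCl→AgCl ratio 1:1 ⇒ n(AgCl) = 9.9826 mol.
Mass of AgCl = 9.9826 × 143.32 = 1430.7 g.

1431 g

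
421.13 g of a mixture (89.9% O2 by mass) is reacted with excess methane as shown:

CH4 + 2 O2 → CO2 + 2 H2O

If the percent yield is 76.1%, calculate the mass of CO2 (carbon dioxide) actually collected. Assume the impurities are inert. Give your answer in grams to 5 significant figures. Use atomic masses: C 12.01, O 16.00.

198.12 g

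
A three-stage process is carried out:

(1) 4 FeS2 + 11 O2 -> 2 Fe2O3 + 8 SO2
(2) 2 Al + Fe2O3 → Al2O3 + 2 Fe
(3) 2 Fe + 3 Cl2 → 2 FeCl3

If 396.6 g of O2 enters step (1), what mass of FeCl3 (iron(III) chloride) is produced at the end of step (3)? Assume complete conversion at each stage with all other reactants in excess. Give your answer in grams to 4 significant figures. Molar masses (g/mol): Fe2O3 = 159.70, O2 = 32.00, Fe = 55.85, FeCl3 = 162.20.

731.0 g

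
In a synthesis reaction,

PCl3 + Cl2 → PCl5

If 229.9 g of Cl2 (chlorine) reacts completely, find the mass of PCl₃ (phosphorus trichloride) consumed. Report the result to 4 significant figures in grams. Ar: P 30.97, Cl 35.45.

445.3 g

M(Cl2) = 2(35.45) = 70.90 g/mol.
M(PCl3) = 30.97 + 3(35.45) = 137.32 g/mol.
n(Cl2) = 229.90 g / 70.90 g/mol = 3.2426 mol.
From the equation the Cl2:PCl3 mole ratio is 1:1, so n(PCl3) = 3.2426 × 1/1 = 3.2426 mol.
Mass of PCl3 = 3.2426 mol × 137.32 g/mol = 445.27 g.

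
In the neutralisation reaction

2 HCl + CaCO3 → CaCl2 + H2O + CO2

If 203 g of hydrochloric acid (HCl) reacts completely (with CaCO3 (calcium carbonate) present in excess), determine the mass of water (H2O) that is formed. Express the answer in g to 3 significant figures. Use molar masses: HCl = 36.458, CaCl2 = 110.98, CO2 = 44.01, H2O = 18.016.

n(HCl) = 203.0 g / 36.458 g/mol = 5.568 mol.
From the equation the HCl:H2O mole ratio is 2:1, so n(H2O) = 5.568 × 1/2 = 2.784 mol.
Mass of H2O = 2.784 mol × 18.016 g/mol = 50.16 g.

50.2 g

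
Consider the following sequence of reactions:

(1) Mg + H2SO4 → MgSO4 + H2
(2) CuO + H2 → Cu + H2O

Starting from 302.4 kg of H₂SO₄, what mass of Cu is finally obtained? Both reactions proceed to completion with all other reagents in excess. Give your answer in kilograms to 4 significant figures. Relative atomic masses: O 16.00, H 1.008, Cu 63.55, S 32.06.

M(H2SO4) = 2(1.008) + 32.06 + 4(16.00) = 98.076 g/mol.
M(Cu) = 63.55 g/mol.
302.4 kg = 302400 g.
n(H2SO4) = 302400 / 98.076 = 3083.3 mol.
Step 1 gives a 1:1 ratio of H2SO4 to H2, so n(H2) = 3083.3 mol.
In step 2 the H2:Cu ratio is 1:1, so n(Cu) = 3083.3 mol.
Mass of Cu = 3083.3 × 63.55 = 195950 g = 195.9 kg.

195.9 kg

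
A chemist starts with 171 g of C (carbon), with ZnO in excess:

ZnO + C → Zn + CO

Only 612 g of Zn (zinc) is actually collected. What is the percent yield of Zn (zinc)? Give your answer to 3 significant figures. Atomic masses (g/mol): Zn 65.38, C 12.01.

65.7 %

M(C) = 12.01 g/mol.
M(Zn) = 65.38 g/mol.
n(C) = 171.0 g / 12.01 g/mol = 14.24 mol.
From the equation the C:Zn mole ratio is 1:1, so n(Zn) = 14.24 × 1/1 = 14.24 mol.
Mass of Zn = 14.24 mol × 65.38 g/mol = 930.9 g.
This is the theoretical yield. Percent yield = 612 g / 930.9 g × 100% = 65.74%.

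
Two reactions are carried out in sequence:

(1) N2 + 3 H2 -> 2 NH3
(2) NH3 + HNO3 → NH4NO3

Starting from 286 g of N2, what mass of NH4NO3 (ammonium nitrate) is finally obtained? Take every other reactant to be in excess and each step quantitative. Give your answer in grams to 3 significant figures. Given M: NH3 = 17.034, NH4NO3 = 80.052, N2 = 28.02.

n(N2) = 286.0 / 28.02 = 10.21 mol.
Step 1 gives a 1:2 ratio of N2 to NH3, so n(NH3) = 20.41 mol.
In step 2 the NH3:NH4NO3 ratio is 1:1, so n(NH4NO3) = 20.41 mol.
Mass of NH4NO3 = 20.41 × 80.052 = 1634 g.

1630 g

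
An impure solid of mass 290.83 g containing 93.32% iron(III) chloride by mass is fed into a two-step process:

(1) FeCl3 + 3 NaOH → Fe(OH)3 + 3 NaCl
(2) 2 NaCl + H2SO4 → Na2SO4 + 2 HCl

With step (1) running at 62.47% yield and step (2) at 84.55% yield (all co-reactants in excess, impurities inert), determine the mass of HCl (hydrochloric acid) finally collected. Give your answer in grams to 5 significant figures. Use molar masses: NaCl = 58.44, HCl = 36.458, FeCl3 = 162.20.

96.663 g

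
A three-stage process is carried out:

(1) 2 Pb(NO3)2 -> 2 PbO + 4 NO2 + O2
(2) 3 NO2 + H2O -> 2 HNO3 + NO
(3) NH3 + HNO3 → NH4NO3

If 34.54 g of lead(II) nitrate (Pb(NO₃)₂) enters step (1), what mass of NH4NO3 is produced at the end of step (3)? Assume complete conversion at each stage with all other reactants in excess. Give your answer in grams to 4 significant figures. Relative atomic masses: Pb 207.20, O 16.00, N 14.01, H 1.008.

11.13 g

M(Pb(NO3)2) = 207.20 + 2(14.01) + 6(16.00) = 331.22 g/mol.
M(NH4NO3) = 2(14.01) + 4(1.008) + 3(16.00) = 80.052 g/mol.
n(Pb(NO3)2) = 34.54 / 331.22 = 0.10428 mol.
Reaction (1): Pb(NO3)2→NO2 ratio 2:4 ⇒ n(NO2) = 0.20856 mol.
Reaction (2): NO2→HNO3 ratio 3:2 ⇒ n(HNO3) = 0.13904 mol.
Reaction (3): HNO3→NH4NO3 ratio 1:1 ⇒ n(NH4NO3) = 0.13904 mol.
Mass of NH4NO3 = 0.13904 × 80.052 = 11.131 g.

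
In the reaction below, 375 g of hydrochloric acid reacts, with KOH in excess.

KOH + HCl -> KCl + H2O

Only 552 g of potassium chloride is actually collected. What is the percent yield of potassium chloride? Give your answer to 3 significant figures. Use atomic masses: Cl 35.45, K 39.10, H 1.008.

72.0 %

M(HCl) = 1.008 + 35.45 = 36.458 g/mol.
M(KCl) = 39.10 + 35.45 = 74.55 g/mol.
n(HCl) = 375.0 g / 36.458 g/mol = 10.29 mol.
From the equation the HCl:KCl mole ratio is 1:1, so n(KCl) = 10.29 × 1/1 = 10.29 mol.
Mass of KCl = 10.29 mol × 74.55 g/mol = 766.8 g.
This is the theoretical yield. Percent yield = 552 g / 766.8 g × 100% = 71.99%.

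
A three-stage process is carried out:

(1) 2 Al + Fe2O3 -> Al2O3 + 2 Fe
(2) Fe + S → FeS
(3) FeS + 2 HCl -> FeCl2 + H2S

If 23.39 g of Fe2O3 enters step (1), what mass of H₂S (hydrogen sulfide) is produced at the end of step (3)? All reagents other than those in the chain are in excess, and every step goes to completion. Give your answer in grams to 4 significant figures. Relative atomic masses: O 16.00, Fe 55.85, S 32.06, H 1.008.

9.982 g

M(Fe2O3) = 2(55.85) + 3(16.00) = 159.70 g/mol.
M(H2S) = 2(1.008) + 32.06 = 34.076 g/mol.
n(Fe2O3) = 23.39 / 159.70 = 0.14646 mol.
Reaction (1): Fe2O3→Fe ratio 1:2 ⇒ n(Fe) = 0.29292 mol.
Reaction (2): Fe→FeS ratio 1:1 ⇒ n(FeS) = 0.29292 mol.
Reaction (3): FeS→H2S ratio 1:1 ⇒ n(H2S) = 0.29292 mol.
Mass of H2S = 0.29292 × 34.076 = 9.9817 g.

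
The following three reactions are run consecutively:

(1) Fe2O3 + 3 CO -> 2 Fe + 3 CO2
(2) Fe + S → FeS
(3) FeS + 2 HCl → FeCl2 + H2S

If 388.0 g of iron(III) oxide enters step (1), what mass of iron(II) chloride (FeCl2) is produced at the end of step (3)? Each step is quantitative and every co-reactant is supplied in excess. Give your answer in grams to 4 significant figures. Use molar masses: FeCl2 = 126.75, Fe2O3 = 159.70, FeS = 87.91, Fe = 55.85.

615.9 g

n(Fe2O3) = 388.0 / 159.70 = 2.4296 mol.
Reaction (1): Fe2O3→Fe ratio 1:2 ⇒ n(Fe) = 4.8591 mol.
Reaction (2): Fe→FeS ratio 1:1 ⇒ n(FeS) = 4.8591 mol.
Reaction (3): FeS→FeCl2 ratio 1:1 ⇒ n(FeCl2) = 4.8591 mol.
Mass of FeCl2 = 4.8591 × 126.75 = 615.89 g.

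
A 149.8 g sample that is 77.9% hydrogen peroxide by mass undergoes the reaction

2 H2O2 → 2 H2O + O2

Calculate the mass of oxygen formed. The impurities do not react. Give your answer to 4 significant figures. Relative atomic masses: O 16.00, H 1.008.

Mass of pure H2O2 = 149.8 g × 0.779 = 116.69 g.
M(H2O2) = 2(1.008) + 2(16.00) = 34.016 g/mol.
M(O2) = 2(16.00) = 32.00 g/mol.
n(H2O2) = 116.69 g / 34.016 g/mol = 3.4306 mol.
From the equation the H2O2:O2 mole ratio is 2:1, so n(O2) = 3.4306 × 1/2 = 1.7153 mol.
Mass of O2 = 1.7153 mol × 32.00 g/mol = 54.889 g.

54.89 g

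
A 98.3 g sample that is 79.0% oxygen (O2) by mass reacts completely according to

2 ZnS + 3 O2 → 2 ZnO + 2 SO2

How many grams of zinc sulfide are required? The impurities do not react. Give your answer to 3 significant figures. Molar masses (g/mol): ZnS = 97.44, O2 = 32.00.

158 g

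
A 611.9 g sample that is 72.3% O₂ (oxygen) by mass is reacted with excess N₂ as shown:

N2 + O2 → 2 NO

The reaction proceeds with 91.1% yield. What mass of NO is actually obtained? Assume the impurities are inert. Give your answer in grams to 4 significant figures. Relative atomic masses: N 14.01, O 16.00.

Pure O2 available = 611.9 g × 0.723 = 442.40 g.
M(O2) = 2(16.00) = 32.00 g/mol.
M(NO) = 14.01 + 16.00 = 30.01 g/mol.
n(O2) = 442.40 g / 32.00 g/mol = 13.825 mol.
From the equation the O2:NO mole ratio is 1:2, so n(NO) = 13.825 × 2/1 = 27.650 mol.
Mass of NO = 27.650 mol × 30.01 g/mol = 829.78 g.
Actual mass collected = 829.78 g × 0.911 = 755.93 g.

755.9 g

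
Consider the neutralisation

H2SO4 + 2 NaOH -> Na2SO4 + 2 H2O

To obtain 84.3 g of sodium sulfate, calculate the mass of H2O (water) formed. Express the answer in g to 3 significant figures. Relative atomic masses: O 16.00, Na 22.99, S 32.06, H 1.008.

21.4 g

M(Na2SO4) = 2(22.99) + 32.06 + 4(16.00) = 142.04 g/mol.
M(H2O) = 2(1.008) + 16.00 = 18.016 g/mol.
n(Na2SO4) = 84.30 g / 142.04 g/mol = 0.5935 mol.
From the equation the Na2SO4:H2O mole ratio is 1:2, so n(H2O) = 0.5935 × 2/1 = 1.187 mol.
Mass of H2O = 1.187 mol × 18.016 g/mol = 21.38 g.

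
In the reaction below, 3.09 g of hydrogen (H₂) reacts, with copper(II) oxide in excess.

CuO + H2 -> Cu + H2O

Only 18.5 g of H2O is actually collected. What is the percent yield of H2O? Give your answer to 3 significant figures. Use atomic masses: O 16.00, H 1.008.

M(H2) = 2(1.008) = 2.016 g/mol.
M(H2O) = 2(1.008) + 16.00 = 18.016 g/mol.
n(H2) = 3.090 g / 2.016 g/mol = 1.533 mol.
From the equation the H2:H2O mole ratio is 1:1, so n(H2O) = 1.533 × 1/1 = 1.533 mol.
Mass of H2O = 1.533 mol × 18.016 g/mol = 27.61 g.
This is the theoretical yield. Percent yield = 18.5 g / 27.61 g × 100% = 67.00%.

67.0 %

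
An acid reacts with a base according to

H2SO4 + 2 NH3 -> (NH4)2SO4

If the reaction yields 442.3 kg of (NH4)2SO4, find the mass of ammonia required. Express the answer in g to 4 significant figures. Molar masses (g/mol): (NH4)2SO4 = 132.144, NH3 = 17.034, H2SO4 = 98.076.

Convert: 442.3 kg = 442300 g.
n((NH4)2SO4) = 442300 g / 132.144 g/mol = 3347.1 mol.
From the equation the (NH4)2SO4:NH3 mole ratio is 1:2, so n(NH3) = 3347.1 × 2/1 = 6694.2 mol.
Mass of NH3 = 6694.2 mol × 17.034 g/mol = 114030 g.

114000 g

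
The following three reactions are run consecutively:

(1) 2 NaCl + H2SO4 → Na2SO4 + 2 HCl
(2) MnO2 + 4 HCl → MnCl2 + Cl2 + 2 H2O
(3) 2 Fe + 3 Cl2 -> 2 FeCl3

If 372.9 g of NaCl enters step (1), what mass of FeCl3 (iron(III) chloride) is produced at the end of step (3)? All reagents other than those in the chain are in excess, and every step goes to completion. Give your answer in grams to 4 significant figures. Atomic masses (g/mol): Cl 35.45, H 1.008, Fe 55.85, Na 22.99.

172.5 g

M(NaCl) = 22.99 + 35.45 = 58.44 g/mol.
M(FeCl3) = 55.85 + 3(35.45) = 162.20 g/mol.
n(NaCl) = 372.9 / 58.44 = 6.3809 mol.
Reaction (1): NaCl→HCl ratio 2:2 ⇒ n(HCl) = 6.3809 mol.
Reaction (2): HCl→Cl2 ratio 4:1 ⇒ n(Cl2) = 1.5952 mol.
Reaction (3): Cl2→FeCl3 ratio 3:2 ⇒ n(FeCl3) = 1.0635 mol.
Mass of FeCl3 = 1.0635 × 162.20 = 172.50 g.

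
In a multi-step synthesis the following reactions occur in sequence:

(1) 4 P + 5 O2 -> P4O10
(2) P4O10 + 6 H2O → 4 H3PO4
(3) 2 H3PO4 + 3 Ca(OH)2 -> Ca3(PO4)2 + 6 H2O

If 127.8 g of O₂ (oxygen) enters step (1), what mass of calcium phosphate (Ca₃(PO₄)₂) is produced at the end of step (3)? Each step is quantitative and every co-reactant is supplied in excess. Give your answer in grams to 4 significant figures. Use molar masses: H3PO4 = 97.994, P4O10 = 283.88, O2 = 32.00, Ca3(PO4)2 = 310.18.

495.5 g

n(O2) = 127.8 / 32.00 = 3.9937 mol.
Reaction (1): O2→P4O10 ratio 5:1 ⇒ n(P4O10) = 0.79875 mol.
Reaction (2): P4O10→H3PO4 ratio 1:4 ⇒ n(H3PO4) = 3.1950 mol.
Reaction (3): H3PO4→Ca3(PO4)2 ratio 2:1 ⇒ n(Ca3(PO4)2) = 1.5975 mol.
Mass of Ca3(PO4)2 = 1.5975 × 310.18 = 495.51 g.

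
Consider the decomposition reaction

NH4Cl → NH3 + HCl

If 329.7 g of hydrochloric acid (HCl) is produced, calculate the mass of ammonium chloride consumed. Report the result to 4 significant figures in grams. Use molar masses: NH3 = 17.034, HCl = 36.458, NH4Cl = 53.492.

n(HCl) = 329.70 g / 36.458 g/mol = 9.0433 mol.
From the equation the HCl:NH4Cl mole ratio is 1:1, so n(NH4Cl) = 9.0433 × 1/1 = 9.0433 mol.
Mass of NH4Cl = 9.0433 mol × 53.492 g/mol = 483.74 g.

483.7 g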